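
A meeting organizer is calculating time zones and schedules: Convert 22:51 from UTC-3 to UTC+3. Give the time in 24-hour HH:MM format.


Local time: 22:51 at UTC-3 (offset -3h)
Target zone: UTC+3 (offset 3h)
Difference: 3 - (-3) = 6 hours
Calculation: 22 + (6) = 28
Wraparound: (28) mod 24 = 4
Result: 04:51

04:51


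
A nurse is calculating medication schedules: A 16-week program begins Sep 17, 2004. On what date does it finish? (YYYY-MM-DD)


Start: 2004-09-17
Weeks to add: 16
Convert to days: 16 x 7 = 112 days
Add 112 days to 2004-09-17
Result: 2005-01-07

2005-01-07


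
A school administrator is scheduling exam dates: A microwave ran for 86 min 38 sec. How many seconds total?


Minutes: 86
Extra seconds: 38
Seconds per minute: 60
Minutes to seconds: 86 x 60 = 5160
Total: 5160 + 38 = 5198

5198


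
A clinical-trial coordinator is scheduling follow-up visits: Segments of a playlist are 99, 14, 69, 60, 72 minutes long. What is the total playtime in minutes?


Durations: 99, 14, 69, 60, 72
Running sum: 99
+ 14 = 113
+ 69 = 182
+ 60 = 242
+ 72 = 314
Total duration: 314 minutes
That is 5 hours and 14 minutes

314


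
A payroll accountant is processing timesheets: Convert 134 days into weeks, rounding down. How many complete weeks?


Total days: 134
Days per week: 7
Division: 134 / 7 = 19 remainder 1
Complete weeks: 19
Remaining days: 1

19


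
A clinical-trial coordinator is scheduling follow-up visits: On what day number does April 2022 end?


Month: April
Year: 2022
April is a 30-day month
Total: 30 days

30


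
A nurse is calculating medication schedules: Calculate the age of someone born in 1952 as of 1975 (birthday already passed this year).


Birth year: 1952
Current year: 1975
Age = current year - birth year
Age = 1975 - 1952 = 23

23


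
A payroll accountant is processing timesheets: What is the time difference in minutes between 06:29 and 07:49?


Start time: 06:29 = 389 minutes from midnight
End time: 07:49 = 469 minutes from midnight
Difference: 469 - 389 = 80 minutes
That is 1 hours and 20 minutes

80


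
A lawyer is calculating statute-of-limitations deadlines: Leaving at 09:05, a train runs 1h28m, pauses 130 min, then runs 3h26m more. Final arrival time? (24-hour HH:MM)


Depart: 09:05
Leg 1: +88 min -> 10:33
Layover: +130 min -> 12:43
Leg 2: +206 min -> 16:09
Total travel: 424 minutes = 7h 4m
Arrival: 16:09

16:09


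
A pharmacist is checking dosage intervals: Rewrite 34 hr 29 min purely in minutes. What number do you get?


Hours: 34
Extra minutes: 29
Minutes per hour: 60
Hours to minutes: 34 x 60 = 2040
Total: 2040 + 29 = 2069

2069


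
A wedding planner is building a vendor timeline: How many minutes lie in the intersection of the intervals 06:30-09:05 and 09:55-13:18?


Interval A: [390, 545] minutes from midnight
Interval B: [595, 798] minutes from midnight
Overlap start = max(390, 595) = 595
Overlap end = min(545, 798) = 545
End <= start, so the intervals do not overlap: 0 minutes

0


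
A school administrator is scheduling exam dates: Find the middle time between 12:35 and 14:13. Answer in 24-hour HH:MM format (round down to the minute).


Start time: 12:35 = 755 minutes from midnight
End time: 14:13 = 853 minutes from midnight
Sum: 755 + 853 = 1608
Midpoint: 1608 / 2 = 804 minutes
Convert: 804 / 60 = 13 hours, 24 minutes
Result: 13:24

13:24


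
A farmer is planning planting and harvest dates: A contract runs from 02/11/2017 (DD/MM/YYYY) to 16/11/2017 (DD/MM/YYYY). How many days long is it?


Start date: 2017-11-02
End date: 2017-11-16
Nov 2017: +14 days
Total: 14 days

14


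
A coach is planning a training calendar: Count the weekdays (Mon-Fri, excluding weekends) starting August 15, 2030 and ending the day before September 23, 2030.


Start: 2030-08-15 (Thursday)
End (exclusive): 2030-09-23 (Monday)
Total calendar days: 39
Full weeks: 39 // 7 = 5 -> 25 weekdays
Remaining 4 days starting on Thursday:
  Thu(w), Fri(w), Sat(-), Sun(-) -> 2 weekdays
Total business days: 25 + 2 = 27

27


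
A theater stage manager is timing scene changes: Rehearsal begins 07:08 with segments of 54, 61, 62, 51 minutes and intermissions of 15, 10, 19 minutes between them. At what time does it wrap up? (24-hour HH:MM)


Start: 07:08 = 428 min from midnight
  after task 1 (54 min): 08:02
  after break (15 min): 08:17
  after task 2 (61 min): 09:18
  after break (10 min): 09:28
  after task 3 (62 min): 10:30
  after break (19 min): 10:49
  after task 4 (51 min): 11:40
Total elapsed: 272 minutes
End time: 11:40

11:40


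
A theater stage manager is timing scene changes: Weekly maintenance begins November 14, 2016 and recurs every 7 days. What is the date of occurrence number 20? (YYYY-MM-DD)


First occurrence: 2016-11-14 (occurrence 1)
Each occurrence is 7 days after the previous.
Occurrence 20 is 19 weeks after the first.
19 weeks = 133 days
2016-11-14 + 133 days = 2017-03-27

2017-03-27


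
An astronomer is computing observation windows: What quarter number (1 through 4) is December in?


Month: December (month 12)
Q1: January-March (months 1-3)
Q2: April-June (months 4-6)
Q3: July-September (months 7-9)
Q4: October-December (months 10-12)
Month 12 falls in Q4

4


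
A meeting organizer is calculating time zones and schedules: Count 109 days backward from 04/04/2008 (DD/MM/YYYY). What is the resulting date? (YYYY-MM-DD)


Start: 2008-04-04
Subtracting 109 days
Days already passed in April: 4
After going back through April: 105 more days to subtract
March 2008: 31 days, 74 remaining
February 2008: 29 days, 45 remaining
January 2008: 31 days, 14 remaining
December 2007 has 31 days, need 14
Result: 2007-12-17

2007-12-17


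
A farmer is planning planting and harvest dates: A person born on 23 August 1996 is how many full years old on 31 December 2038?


Birth: 1996-08-23
Reference: 2038-12-31
Year difference: 2038 - 1996 = 42
Has birthday (08-23) occurred by 12-31? Yes
Age in full years: 42

42


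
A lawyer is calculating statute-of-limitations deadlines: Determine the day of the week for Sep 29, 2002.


Date: 2002-09-29
January 1, 2002 is a Tuesday
Day of year: 272
Offset from Jan 1: 271 days
271 mod 7 = 5
Result: Sunday

Sunday


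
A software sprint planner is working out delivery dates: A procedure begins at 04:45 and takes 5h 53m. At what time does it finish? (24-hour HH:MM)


Start time: 04:45
Adding: 5 hours 53 minutes
Minutes: 45 + 53 = 98
Minute overflow: 98 >= 60, so carry 1 hour, minutes = 38
Hours: 4 + 5 + 1 = 10
Result: 10:38

10:38


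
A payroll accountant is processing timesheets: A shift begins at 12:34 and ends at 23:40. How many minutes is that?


Start time: 12:34 = 754 minutes from midnight
End time: 23:40 = 1420 minutes from midnight
Difference: 1420 - 754 = 666 minutes
That is 11 hours and 6 minutes

666


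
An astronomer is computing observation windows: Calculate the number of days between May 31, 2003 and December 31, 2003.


Start: May 31, 2003
End: December 31, 2003
Days left in May: 0
June: 30
July: 31
August: 31
September: 30
... plus remaining months
Sum of remaining months: 214
Total: 0 + 214 = 214

214


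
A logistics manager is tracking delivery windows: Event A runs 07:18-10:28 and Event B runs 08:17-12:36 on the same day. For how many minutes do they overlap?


Interval A: [438, 628] minutes from midnight
Interval B: [497, 756] minutes from midnight
Overlap start = max(438, 497) = 497
Overlap end = min(628, 756) = 628
Overlap = 628 - 497 = 131 minutes

131


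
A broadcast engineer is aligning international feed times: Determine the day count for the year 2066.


Year: 2066
Check leap year rules:
Divisible by 4? No
2066 is not a leap year
Days: 365

365


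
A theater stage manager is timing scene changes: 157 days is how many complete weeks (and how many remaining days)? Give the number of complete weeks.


Total days: 157
Days per week: 7
Division: 157 / 7 = 22 remainder 3
Complete weeks: 22
Remaining days: 3

22


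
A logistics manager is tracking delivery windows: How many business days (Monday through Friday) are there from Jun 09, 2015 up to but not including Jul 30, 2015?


Start: 2015-06-09 (Tuesday)
End (exclusive): 2015-07-30 (Thursday)
Total calendar days: 51
Full weeks: 51 // 7 = 7 -> 35 weekdays
Remaining 2 days starting on Tuesday:
  Tue(w), Wed(w) -> 2 weekdays
Total business days: 35 + 2 = 37

37


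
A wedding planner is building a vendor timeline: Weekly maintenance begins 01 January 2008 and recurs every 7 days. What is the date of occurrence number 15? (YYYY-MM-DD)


First occurrence: 2008-01-01 (occurrence 1)
Each occurrence is 7 days after the previous.
Occurrence 15 is 14 weeks after the first.
14 weeks = 98 days
2008-01-01 + 98 days = 2008-04-08

2008-04-08


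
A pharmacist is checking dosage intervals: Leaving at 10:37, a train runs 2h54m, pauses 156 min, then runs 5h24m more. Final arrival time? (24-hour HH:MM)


Depart: 10:37
Leg 1: +174 min -> 13:31
Layover: +156 min -> 16:07
Leg 2: +324 min -> 21:31
Total travel: 654 minutes = 10h 54m
Arrival: 21:31

21:31


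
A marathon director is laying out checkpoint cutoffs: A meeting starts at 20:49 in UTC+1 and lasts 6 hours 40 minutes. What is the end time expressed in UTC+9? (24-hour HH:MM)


Start: 20:49 in UTC+1
Step 1 - add duration:
  minutes: 49 + 40 = 89 (carry 1h)
  hours: 20 + 6 + 1 = 27
  end in UTC+1: 03:29
Step 2 - convert UTC+1 -> UTC+9:
  offset difference: 9 - (1) = 8 hours
  3 + (8) = 11 -> mod 24 = 11
Result: 11:29 in UTC+9

11:29


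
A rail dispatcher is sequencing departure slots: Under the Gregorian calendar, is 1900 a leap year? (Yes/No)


Year: 1900
Divisible by 4? 1900 / 4 = 475.0 -> Yes
Divisible by 100? 1900 / 100 = 19.0 -> Yes
Divisible by 400? 1900 / 400 = 4.75 -> No
Divisible by 100 but not 400, so NOT a leap year

No


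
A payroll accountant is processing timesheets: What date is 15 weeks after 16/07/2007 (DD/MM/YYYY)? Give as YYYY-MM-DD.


Start: 2007-07-16
Weeks to add: 15
Convert to days: 15 x 7 = 105 days
Add 105 days to 2007-07-16
Result: 2007-10-29

2007-10-29


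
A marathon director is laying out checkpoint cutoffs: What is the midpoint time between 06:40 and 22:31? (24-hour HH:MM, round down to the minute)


Start time: 06:40 = 400 minutes from midnight
End time: 22:31 = 1351 minutes from midnight
Sum: 400 + 1351 = 1751
Midpoint: 1751 / 2 = 875 minutes
Convert: 875 / 60 = 14 hours, 35 minutes
Result: 14:35

14:35


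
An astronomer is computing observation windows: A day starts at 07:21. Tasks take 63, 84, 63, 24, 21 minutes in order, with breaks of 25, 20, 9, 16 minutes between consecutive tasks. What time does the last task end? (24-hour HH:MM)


Start: 07:21 = 441 min from midnight
  after task 1 (63 min): 08:24
  after break (25 min): 08:49
  after task 2 (84 min): 10:13
  after break (20 min): 10:33
  after task 3 (63 min): 11:36
  after break (9 min): 11:45
  after task 4 (24 min): 12:09
  after break (16 min): 12:25
  after task 5 (21 min): 12:46
Total elapsed: 325 minutes
End time: 12:46

12:46


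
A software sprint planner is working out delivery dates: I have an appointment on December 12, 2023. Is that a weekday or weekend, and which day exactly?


Date: 2023-12-12
January 1, 2023 is a Sunday
Day of year: 346
Offset from Jan 1: 345 days
345 mod 7 = 2
Result: Tuesday

Tuesday


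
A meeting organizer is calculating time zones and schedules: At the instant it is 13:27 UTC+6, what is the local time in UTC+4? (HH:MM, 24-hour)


Local time: 13:27 at UTC+6 (offset 6h)
Target zone: UTC+4 (offset 4h)
Difference: 4 - (6) = -2 hours
Calculation: 13 + (-2) = 11
Result: 11:27

11:27


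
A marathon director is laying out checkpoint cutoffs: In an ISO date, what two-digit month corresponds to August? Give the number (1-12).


Calendar month order:
7. July
8. August <--
9. September
August is month number 8

8


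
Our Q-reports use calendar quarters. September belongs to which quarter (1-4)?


Month: September (month 9)
Q1: January-March (months 1-3)
Q2: April-June (months 4-6)
Q3: July-September (months 7-9)
Q4: October-December (months 10-12)
Month 9 falls in Q3

3


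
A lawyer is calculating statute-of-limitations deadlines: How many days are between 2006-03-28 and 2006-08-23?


Start date: 2006-03-28
End date: 2006-08-23
Mar 2006: +4 days
Apr 2006: +30 days
May 2006: +31 days
... (3 more months)
Total: 148 days

148


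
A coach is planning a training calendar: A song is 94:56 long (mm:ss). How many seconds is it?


Minutes: 94
Extra seconds: 56
Seconds per minute: 60
Minutes to seconds: 94 x 60 = 5640
Total: 5640 + 56 = 5696

5696


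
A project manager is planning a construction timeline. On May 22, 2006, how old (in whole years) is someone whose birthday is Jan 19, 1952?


Birth: 1952-01-19
Reference: 2006-05-22
Year difference: 2006 - 1952 = 54
Has birthday (01-19) occurred by 05-22? Yes
Age in full years: 54

54


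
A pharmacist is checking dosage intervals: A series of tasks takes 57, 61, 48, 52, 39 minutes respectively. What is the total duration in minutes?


Durations: 57, 61, 48, 52, 39
Running sum: 57
+ 61 = 118
+ 48 = 166
+ 52 = 218
+ 39 = 257
Total duration: 257 minutes
That is 4 hours and 17 minutes

257


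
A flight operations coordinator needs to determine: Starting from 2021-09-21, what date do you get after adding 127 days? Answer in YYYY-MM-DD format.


Start: 2021-09-21
Adding 127 days
Days remaining in September: 9
After September: 118 days still to add
October 2021: 31 days, 87 remaining
November 2021: 30 days, 57 remaining
December 2021: 31 days, 26 remaining
January 2022 has 31 days, need 26
Result: 2022-01-26

2022-01-26


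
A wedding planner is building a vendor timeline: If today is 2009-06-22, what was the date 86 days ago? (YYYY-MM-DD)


Start: 2009-06-22
Subtracting 86 days
Days already passed in June: 22
After going back through June: 64 more days to subtract
May 2009: 31 days, 33 remaining
April 2009: 30 days, 3 remaining
March 2009 has 31 days, need 3
Result: 2009-03-28

2009-03-28


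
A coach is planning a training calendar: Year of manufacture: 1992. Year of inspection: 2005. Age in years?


Birth year: 1992
Current year: 2005
Age = current year - birth year
Age = 2005 - 1992 = 13

13


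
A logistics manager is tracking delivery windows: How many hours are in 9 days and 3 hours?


Days: 9
Extra hours: 3
Hours per day: 24
Days to hours: 9 x 24 = 216
Total: 216 + 3 = 219

219


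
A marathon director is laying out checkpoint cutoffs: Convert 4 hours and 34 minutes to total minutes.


Hours: 4
Minutes: 34
Convert hours to minutes: 4 x 60 = 240
Add remaining minutes: 240 + 34 = 274

274


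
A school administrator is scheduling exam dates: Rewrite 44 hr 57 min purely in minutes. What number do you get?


Hours: 44
Extra minutes: 57
Minutes per hour: 60
Hours to minutes: 44 x 60 = 2640
Total: 2640 + 57 = 2697

2697


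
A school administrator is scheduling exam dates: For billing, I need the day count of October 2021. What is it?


Month: October
Year: 2021
October is a 31-day month
Total: 31 days

31


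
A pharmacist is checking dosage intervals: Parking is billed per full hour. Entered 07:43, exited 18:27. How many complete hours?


Start: 07:43
End: 18:27
Hour difference: 18 - 7 = 11 hours
Minute difference: 27 - 43 = -16 minutes
Total minutes: 644
Complete hours: 644 / 60 = 10 (remainder 44)

10


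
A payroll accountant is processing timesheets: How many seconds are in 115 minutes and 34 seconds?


Minutes: 115
Seconds: 34
Convert minutes to seconds: 115 x 60 = 6900
Add remaining seconds: 6900 + 34 = 6934

6934


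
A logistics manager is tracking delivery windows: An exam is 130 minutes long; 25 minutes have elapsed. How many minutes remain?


Total budget: 130 minutes
Time used: 25 minutes
Remaining: 130 - 25 = 105 minutes
Percent used: 19.2%
Percent remaining: 80.8%

105


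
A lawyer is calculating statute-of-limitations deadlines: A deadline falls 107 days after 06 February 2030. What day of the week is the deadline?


Start: 2030-02-06 (Wednesday)
Step 1 - find target date: add 107 days
  2030-02-06 + 107 days = 2030-05-24
Step 2 - day of week:
  107 mod 7 = 2
  Wednesday + 2 days -> Friday
Result: Friday (2030-05-24)

Friday


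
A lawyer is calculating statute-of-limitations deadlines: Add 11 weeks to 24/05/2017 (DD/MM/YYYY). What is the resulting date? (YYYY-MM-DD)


Start: 2017-05-24
Weeks to add: 11
Convert to days: 11 x 7 = 77 days
Add 77 days to 2017-05-24
Result: 2017-08-09

2017-08-09


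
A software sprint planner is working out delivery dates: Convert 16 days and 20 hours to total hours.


Days: 16
Extra hours: 20
Hours per day: 24
Days to hours: 16 x 24 = 384
Total: 384 + 20 = 404

404


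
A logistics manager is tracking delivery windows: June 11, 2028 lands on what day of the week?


Date: 2028-06-11
January 1, 2028 is a Saturday
Day of year: 163
Offset from Jan 1: 162 days
162 mod 7 = 1
Result: Sunday

Sunday


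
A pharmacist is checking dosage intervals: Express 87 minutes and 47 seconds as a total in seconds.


Minutes: 87
Seconds: 47
Convert minutes to seconds: 87 x 60 = 5220
Add remaining seconds: 5220 + 47 = 5267

5267


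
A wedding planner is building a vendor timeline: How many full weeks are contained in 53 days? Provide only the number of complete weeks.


Total days: 53
Days per week: 7
Division: 53 / 7 = 7 remainder 4
Complete weeks: 7
Remaining days: 4

7


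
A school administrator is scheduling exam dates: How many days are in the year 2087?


Year: 2087
Check leap year rules:
Divisible by 4? No
2087 is not a leap year
Days: 365

365


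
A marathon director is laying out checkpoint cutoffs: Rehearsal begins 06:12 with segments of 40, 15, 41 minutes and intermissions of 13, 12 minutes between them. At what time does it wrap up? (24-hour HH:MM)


Start: 06:12 = 372 min from midnight
  after task 1 (40 min): 06:52
  after break (13 min): 07:05
  after task 2 (15 min): 07:20
  after break (12 min): 07:32
  after task 3 (41 min): 08:13
Total elapsed: 121 minutes
End time: 08:13

08:13


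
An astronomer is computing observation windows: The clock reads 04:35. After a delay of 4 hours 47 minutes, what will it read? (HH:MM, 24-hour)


Start time: 04:35
Adding: 4 hours 47 minutes
Minutes: 35 + 47 = 82
Minute overflow: 82 >= 60, so carry 1 hour, minutes = 22
Hours: 4 + 4 + 1 = 9
Result: 09:22

09:22


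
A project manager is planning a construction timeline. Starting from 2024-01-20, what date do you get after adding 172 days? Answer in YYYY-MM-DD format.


Start: 2024-01-20
Adding 172 days
Days remaining in January: 11
After January: 161 days still to add
February 2024: 29 days, 132 remaining
March 2024: 31 days, 101 remaining
April 2024: 30 days, 71 remaining
May 2024: 31 days, 40 remaining
Result: 2024-07-10

2024-07-10


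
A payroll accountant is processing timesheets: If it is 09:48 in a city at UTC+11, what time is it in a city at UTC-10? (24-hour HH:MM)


Local time: 09:48 at UTC+11 (offset 11h)
Target zone: UTC-10 (offset -10h)
Difference: -10 - (11) = -21 hours
Calculation: 9 + (-21) = -12
Wraparound: (-12) mod 24 = 12
Result: 12:48

12:48


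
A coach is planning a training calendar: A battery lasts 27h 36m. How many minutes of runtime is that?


Hours: 27
Extra minutes: 36
Minutes per hour: 60
Hours to minutes: 27 x 60 = 1620
Total: 1620 + 36 = 1656

1656


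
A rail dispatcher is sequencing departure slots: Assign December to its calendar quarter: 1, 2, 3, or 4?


Month: December (month 12)
Q1: January-March (months 1-3)
Q2: April-June (months 4-6)
Q3: July-September (months 7-9)
Q4: October-December (months 10-12)
Month 12 falls in Q4

4


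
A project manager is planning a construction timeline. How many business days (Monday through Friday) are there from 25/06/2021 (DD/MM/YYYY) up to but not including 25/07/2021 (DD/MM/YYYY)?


Start: 2021-06-25 (Friday)
End (exclusive): 2021-07-25 (Sunday)
Total calendar days: 30
Full weeks: 30 // 7 = 4 -> 20 weekdays
Remaining 2 days starting on Friday:
  Fri(w), Sat(-) -> 1 weekdays
Total business days: 20 + 1 = 21

21


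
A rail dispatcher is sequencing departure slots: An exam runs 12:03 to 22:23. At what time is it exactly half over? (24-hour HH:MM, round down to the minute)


Start time: 12:03 = 723 minutes from midnight
End time: 22:23 = 1343 minutes from midnight
Sum: 723 + 1343 = 2066
Midpoint: 2066 / 2 = 1033 minutes
Convert: 1033 / 60 = 17 hours, 13 minutes
Result: 17:13

17:13


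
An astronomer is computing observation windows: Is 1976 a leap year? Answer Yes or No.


Year: 1976
Divisible by 4? 1976 / 4 = 494.0 -> Yes
Divisible by 100? 1976 / 100 = 19.76 -> No
Divisible by 4 but not 100, so it IS a leap year

Yes


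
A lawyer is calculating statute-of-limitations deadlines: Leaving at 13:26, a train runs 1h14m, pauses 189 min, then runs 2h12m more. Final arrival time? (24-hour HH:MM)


Depart: 13:26
Leg 1: +74 min -> 14:40
Layover: +189 min -> 17:49
Leg 2: +132 min -> 20:01
Total travel: 395 minutes = 6h 35m
Arrival: 20:01

20:01


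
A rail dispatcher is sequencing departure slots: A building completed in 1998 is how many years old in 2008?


Birth year: 1998
Current year: 2008
Age = current year - birth year
Age = 2008 - 1998 = 10

10


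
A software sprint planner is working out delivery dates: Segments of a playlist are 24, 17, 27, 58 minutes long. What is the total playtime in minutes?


Durations: 24, 17, 27, 58
Running sum: 24
+ 17 = 41
+ 27 = 68
+ 58 = 126
Total duration: 126 minutes
That is 2 hours and 6 minutes

126


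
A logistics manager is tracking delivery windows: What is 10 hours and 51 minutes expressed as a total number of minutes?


Hours: 10
Minutes: 51
Convert hours to minutes: 10 x 60 = 600
Add remaining minutes: 600 + 51 = 651

651


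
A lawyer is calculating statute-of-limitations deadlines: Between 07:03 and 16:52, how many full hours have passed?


Start: 07:03
End: 16:52
Hour difference: 16 - 7 = 9 hours
Minute difference: 52 - 3 = 49 minutes
Total minutes: 589
Complete hours: 589 / 60 = 9 (remainder 49)

9


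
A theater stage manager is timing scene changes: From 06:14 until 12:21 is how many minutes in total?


Start time: 06:14 = 374 minutes from midnight
End time: 12:21 = 741 minutes from midnight
Difference: 741 - 374 = 367 minutes
That is 6 hours and 7 minutes

367


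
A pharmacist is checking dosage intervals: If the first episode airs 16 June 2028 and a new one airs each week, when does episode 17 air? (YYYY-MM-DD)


First occurrence: 2028-06-16 (occurrence 1)
Each occurrence is 7 days after the previous.
Occurrence 17 is 16 weeks after the first.
16 weeks = 112 days
2028-06-16 + 112 days = 2028-10-06

2028-10-06


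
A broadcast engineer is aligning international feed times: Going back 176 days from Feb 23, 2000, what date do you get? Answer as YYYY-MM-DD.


Start: 2000-02-23
Subtracting 176 days
Days already passed in February: 23
After going back through February: 153 more days to subtract
January 2000: 31 days, 122 remaining
December 1999: 31 days, 91 remaining
November 1999: 30 days, 61 remaining
October 1999: 31 days, 30 remaining
Result: 1999-08-31

1999-08-31


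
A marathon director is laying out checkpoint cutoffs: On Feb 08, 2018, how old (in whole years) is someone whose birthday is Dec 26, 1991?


Birth: 1991-12-26
Reference: 2018-02-08
Year difference: 2018 - 1991 = 27
Has birthday (12-26) occurred by 02-08? No
Birthday not yet reached this year -> subtract 1
Age in full years: 26

26


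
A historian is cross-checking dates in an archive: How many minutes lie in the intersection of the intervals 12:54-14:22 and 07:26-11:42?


Interval A: [774, 862] minutes from midnight
Interval B: [446, 702] minutes from midnight
Overlap start = max(774, 446) = 774
Overlap end = min(862, 702) = 702
End <= start, so the intervals do not overlap: 0 minutes

0


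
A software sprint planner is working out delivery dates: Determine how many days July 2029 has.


Month: July
Year: 2029
July is a 31-day month
Total: 31 days

31


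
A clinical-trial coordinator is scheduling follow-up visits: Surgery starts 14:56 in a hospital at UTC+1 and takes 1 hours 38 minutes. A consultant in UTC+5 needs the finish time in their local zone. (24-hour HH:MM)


Start: 14:56 in UTC+1
Step 1 - add duration:
  minutes: 56 + 38 = 94 (carry 1h)
  hours: 14 + 1 + 1 = 16
  end in UTC+1: 16:34
Step 2 - convert UTC+1 -> UTC+5:
  offset difference: 5 - (1) = 4 hours
  16 + (4) = 20 -> mod 24 = 20
Result: 20:34 in UTC+5

20:34


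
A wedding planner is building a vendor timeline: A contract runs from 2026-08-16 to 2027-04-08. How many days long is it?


Start date: 2026-08-16
End date: 2027-04-08
Aug 2026: +16 days
Sep 2026: +30 days
Oct 2026: +31 days
... (6 more months)
Total: 235 days

235


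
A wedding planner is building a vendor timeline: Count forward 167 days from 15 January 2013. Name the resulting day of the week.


Start: 2013-01-15 (Tuesday)
Step 1 - find target date: add 167 days
  2013-01-15 + 167 days = 2013-07-01
Step 2 - day of week:
  167 mod 7 = 6
  Tuesday + 6 days -> Monday
Result: Monday (2013-07-01)

Monday


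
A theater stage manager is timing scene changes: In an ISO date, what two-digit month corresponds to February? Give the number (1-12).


Calendar month order:
1. January
2. February <--
3. March
February is month number 2

2


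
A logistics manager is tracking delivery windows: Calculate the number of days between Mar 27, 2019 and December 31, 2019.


Start: March 27, 2019
End: December 31, 2019
Days left in March: 4
April: 30
May: 31
June: 30
July: 31
... plus remaining months
Sum of remaining months: 275
Total: 4 + 275 = 279

279


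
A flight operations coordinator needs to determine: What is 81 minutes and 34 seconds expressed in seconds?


Minutes: 81
Extra seconds: 34
Seconds per minute: 60
Minutes to seconds: 81 x 60 = 4860
Total: 4860 + 34 = 4894

4894


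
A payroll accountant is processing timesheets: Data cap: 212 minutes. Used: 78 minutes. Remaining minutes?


Total budget: 212 minutes
Time used: 78 minutes
Remaining: 212 - 78 = 134 minutes
Percent used: 36.8%
Percent remaining: 63.2%

134


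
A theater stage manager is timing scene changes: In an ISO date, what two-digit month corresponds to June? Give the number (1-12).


Calendar month order:
5. May
6. June <--
7. July
June is month number 6

6


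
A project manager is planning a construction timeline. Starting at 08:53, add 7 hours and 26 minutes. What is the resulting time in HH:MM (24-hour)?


Start time: 08:53
Adding: 7 hours 26 minutes
Minutes: 53 + 26 = 79
Minute overflow: 79 >= 60, so carry 1 hour, minutes = 19
Hours: 8 + 7 + 1 = 16
Result: 16:19

16:19


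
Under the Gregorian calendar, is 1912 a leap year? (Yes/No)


Year: 1912
Divisible by 4? 1912 / 4 = 478.0 -> Yes
Divisible by 100? 1912 / 100 = 19.12 -> No
Divisible by 4 but not 100, so it IS a leap year

Yes


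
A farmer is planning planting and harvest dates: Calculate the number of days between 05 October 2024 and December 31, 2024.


Start: October 05, 2024
End: December 31, 2024
Days left in October: 26
November: 30
December: 31
Sum of remaining months: 61
Total: 26 + 61 = 87

87


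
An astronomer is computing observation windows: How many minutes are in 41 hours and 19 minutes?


Hours: 41
Minutes: 19
Convert hours to minutes: 41 x 60 = 2460
Add remaining minutes: 2460 + 19 = 2479

2479


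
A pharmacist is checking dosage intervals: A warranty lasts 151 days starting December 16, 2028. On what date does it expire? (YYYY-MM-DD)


Start: 2028-12-16
Adding 151 days
Days remaining in December: 15
After December: 136 days still to add
January 2029: 31 days, 105 remaining
February 2029: 28 days, 77 remaining
March 2029: 31 days, 46 remaining
April 2029: 30 days, 16 remaining
Result: 2029-05-16

2029-05-16


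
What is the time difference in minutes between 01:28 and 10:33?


Start time: 01:28 = 88 minutes from midnight
End time: 10:33 = 633 minutes from midnight
Difference: 633 - 88 = 545 minutes
That is 9 hours and 5 minutes

545


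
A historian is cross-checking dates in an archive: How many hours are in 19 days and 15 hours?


Days: 19
Extra hours: 15
Hours per day: 24
Days to hours: 19 x 24 = 456
Total: 456 + 15 = 471

471


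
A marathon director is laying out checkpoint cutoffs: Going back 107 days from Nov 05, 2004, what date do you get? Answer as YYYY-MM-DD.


Start: 2004-11-05
Subtracting 107 days
Days already passed in November: 5
After going back through November: 102 more days to subtract
October 2004: 31 days, 71 remaining
September 2004: 30 days, 41 remaining
August 2004: 31 days, 10 remaining
July 2004 has 31 days, need 10
Result: 2004-07-21

2004-07-21


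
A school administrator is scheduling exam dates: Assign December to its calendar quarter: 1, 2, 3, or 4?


Month: December (month 12)
Q1: January-March (months 1-3)
Q2: April-June (months 4-6)
Q3: July-September (months 7-9)
Q4: October-December (months 10-12)
Month 12 falls in Q4

4


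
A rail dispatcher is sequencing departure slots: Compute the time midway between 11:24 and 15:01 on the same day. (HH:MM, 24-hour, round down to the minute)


Start time: 11:24 = 684 minutes from midnight
End time: 15:01 = 901 minutes from midnight
Sum: 684 + 901 = 1585
Midpoint: 1585 / 2 = 792 minutes
Convert: 792 / 60 = 13 hours, 12 minutes
Result: 13:12

13:12


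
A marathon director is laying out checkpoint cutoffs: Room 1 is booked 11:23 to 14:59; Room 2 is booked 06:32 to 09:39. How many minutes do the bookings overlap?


Interval A: [683, 899] minutes from midnight
Interval B: [392, 579] minutes from midnight
Overlap start = max(683, 392) = 683
Overlap end = min(899, 579) = 579
End <= start, so the intervals do not overlap: 0 minutes

0


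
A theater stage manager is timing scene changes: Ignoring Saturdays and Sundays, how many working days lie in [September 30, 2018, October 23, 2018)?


Start: 2018-09-30 (Sunday)
End (exclusive): 2018-10-23 (Tuesday)
Total calendar days: 23
Full weeks: 23 // 7 = 3 -> 15 weekdays
Remaining 2 days starting on Sunday:
  Sun(-), Mon(w) -> 1 weekdays
Total business days: 15 + 1 = 16

16


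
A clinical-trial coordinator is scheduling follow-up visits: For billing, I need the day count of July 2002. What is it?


Month: July
Year: 2002
July is a 31-day month
Total: 31 days

31


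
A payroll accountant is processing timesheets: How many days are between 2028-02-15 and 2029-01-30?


Start date: 2028-02-15
End date: 2029-01-30
Feb 2028: +15 days
Mar 2028: +31 days
Apr 2028: +30 days
... (9 more months)
Total: 350 days

350


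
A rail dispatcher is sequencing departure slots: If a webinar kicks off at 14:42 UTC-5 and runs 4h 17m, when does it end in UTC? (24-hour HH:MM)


Start: 14:42 in UTC-5
Step 1 - add duration:
  minutes: 42 + 17 = 59
  hours: 14 + 4 + 0 = 18
  end in UTC-5: 18:59
Step 2 - convert UTC-5 -> UTC:
  offset difference: 0 - (-5) = 5 hours
  18 + (5) = 23 -> mod 24 = 23
Result: 23:59 in UTC

23:59


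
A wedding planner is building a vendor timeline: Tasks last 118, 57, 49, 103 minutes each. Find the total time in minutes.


Durations: 118, 57, 49, 103
Running sum: 118
+ 57 = 175
+ 49 = 224
+ 103 = 327
Total duration: 327 minutes
That is 5 hours and 27 minutes

327


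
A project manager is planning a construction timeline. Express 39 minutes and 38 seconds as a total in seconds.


Minutes: 39
Seconds: 38
Convert minutes to seconds: 39 x 60 = 2340
Add remaining seconds: 2340 + 38 = 2378

2378


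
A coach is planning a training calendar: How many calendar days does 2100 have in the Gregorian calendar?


Year: 2100
Check leap year rules:
Divisible by 4? Yes
Divisible by 100? Yes
Divisible by 400? No
2100 is not a leap year
Days: 365

365


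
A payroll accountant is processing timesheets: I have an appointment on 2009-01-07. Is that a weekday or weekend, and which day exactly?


Date: 2009-01-07
January 1, 2009 is a Thursday
Day of year: 7
Offset from Jan 1: 6 days
6 mod 7 = 6
Result: Wednesday

Wednesday


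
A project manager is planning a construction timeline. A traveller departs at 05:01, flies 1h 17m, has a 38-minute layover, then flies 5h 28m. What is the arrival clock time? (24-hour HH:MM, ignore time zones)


Depart: 05:01
Leg 1: +77 min -> 06:18
Layover: +38 min -> 06:56
Leg 2: +328 min -> 12:24
Total travel: 443 minutes = 7h 23m
Arrival: 12:24

12:24


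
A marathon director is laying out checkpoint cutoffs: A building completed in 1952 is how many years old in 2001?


Birth year: 1952
Current year: 2001
Age = current year - birth year
Age = 2001 - 1952 = 49

49


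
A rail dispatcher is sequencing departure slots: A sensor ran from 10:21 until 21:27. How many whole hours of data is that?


Start: 10:21
End: 21:27
Hour difference: 21 - 10 = 11 hours
Minute difference: 27 - 21 = 6 minutes
Total minutes: 666
Complete hours: 666 / 60 = 11 (remainder 6)

11


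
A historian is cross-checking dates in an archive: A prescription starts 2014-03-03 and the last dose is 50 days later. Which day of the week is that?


Start: 2014-03-03 (Monday)
Step 1 - find target date: add 50 days
  2014-03-03 + 50 days = 2014-04-22
Step 2 - day of week:
  50 mod 7 = 1
  Monday + 1 days -> Tuesday
Result: Tuesday (2014-04-22)

Tuesday


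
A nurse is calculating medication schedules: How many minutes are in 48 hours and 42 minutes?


Hours: 48
Extra minutes: 42
Minutes per hour: 60
Hours to minutes: 48 x 60 = 2880
Total: 2880 + 42 = 2922

2922


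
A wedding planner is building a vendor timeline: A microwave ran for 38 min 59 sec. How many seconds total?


Minutes: 38
Extra seconds: 59
Seconds per minute: 60
Minutes to seconds: 38 x 60 = 2280
Total: 2280 + 59 = 2339

2339


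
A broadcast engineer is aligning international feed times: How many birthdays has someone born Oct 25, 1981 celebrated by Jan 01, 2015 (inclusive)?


Birth: 1981-10-25
Reference: 2015-01-01
Year difference: 2015 - 1981 = 34
Has birthday (10-25) occurred by 01-01? No
Birthday not yet reached this year -> subtract 1
Age in full years: 33

33


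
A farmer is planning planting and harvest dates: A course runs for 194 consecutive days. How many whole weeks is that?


Total days: 194
Days per week: 7
Division: 194 / 7 = 27 remainder 5
Complete weeks: 27
Remaining days: 5

27


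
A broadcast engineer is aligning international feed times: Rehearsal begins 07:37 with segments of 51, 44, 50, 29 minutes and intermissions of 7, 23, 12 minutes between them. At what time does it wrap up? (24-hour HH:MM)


Start: 07:37 = 457 min from midnight
  after task 1 (51 min): 08:28
  after break (7 min): 08:35
  after task 2 (44 min): 09:19
  after break (23 min): 09:42
  after task 3 (50 min): 10:32
  after break (12 min): 10:44
  after task 4 (29 min): 11:13
Total elapsed: 216 minutes
End time: 11:13

11:13


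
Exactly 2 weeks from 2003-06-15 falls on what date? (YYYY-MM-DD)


Start: 2003-06-15
Weeks to add: 2
Convert to days: 2 x 7 = 14 days
Add 14 days to 2003-06-15
Result: 2003-06-29

2003-06-29


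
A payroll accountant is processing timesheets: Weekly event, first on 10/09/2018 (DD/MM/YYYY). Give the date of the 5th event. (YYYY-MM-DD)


First occurrence: 2018-09-10 (occurrence 1)
Each occurrence is 7 days after the previous.
Occurrence 5 is 4 weeks after the first.
4 weeks = 28 days
2018-09-10 + 28 days = 2018-10-08

2018-10-08


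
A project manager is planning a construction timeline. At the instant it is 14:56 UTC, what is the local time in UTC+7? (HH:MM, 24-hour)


Local time: 14:56 at UTC (offset 0h)
Target zone: UTC+7 (offset 7h)
Difference: 7 - (0) = 7 hours
Calculation: 14 + (7) = 21
Result: 21:56

21:56


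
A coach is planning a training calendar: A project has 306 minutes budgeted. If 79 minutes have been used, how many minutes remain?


Total budget: 306 minutes
Time used: 79 minutes
Remaining: 306 - 79 = 227 minutes
Percent used: 25.8%
Percent remaining: 74.2%

227


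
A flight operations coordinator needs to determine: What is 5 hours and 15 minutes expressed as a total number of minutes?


Hours: 5
Minutes: 15
Convert hours to minutes: 5 x 60 = 300
Add remaining minutes: 300 + 15 = 315

315


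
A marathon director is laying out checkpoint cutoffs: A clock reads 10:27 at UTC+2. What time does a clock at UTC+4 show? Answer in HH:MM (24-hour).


Local time: 10:27 at UTC+2 (offset 2h)
Target zone: UTC+4 (offset 4h)
Difference: 4 - (2) = 2 hours
Calculation: 10 + (2) = 12
Result: 12:27

12:27


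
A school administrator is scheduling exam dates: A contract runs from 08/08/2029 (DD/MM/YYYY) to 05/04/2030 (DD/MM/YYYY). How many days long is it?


Start date: 2029-08-08
End date: 2030-04-05
Aug 2029: +24 days
Sep 2029: +30 days
Oct 2029: +31 days
... (6 more months)
Total: 240 days

240


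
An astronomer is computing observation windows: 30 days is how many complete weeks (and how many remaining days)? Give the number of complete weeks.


Total days: 30
Days per week: 7
Division: 30 / 7 = 4 remainder 2
Complete weeks: 4
Remaining days: 2

4


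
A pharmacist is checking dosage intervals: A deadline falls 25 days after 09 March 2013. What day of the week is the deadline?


Start: 2013-03-09 (Saturday)
Step 1 - find target date: add 25 days
  2013-03-09 + 25 days = 2013-04-03
Step 2 - day of week:
  25 mod 7 = 4
  Saturday + 4 days -> Wednesday
Result: Wednesday (2013-04-03)

Wednesday


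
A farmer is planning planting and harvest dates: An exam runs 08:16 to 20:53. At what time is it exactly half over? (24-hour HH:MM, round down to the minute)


Start time: 08:16 = 496 minutes from midnight
End time: 20:53 = 1253 minutes from midnight
Sum: 496 + 1253 = 1749
Midpoint: 1749 / 2 = 874 minutes
Convert: 874 / 60 = 14 hours, 34 minutes
Result: 14:34

14:34


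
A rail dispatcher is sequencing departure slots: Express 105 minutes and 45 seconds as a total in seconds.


Minutes: 105
Seconds: 45
Convert minutes to seconds: 105 x 60 = 6300
Add remaining seconds: 6300 + 45 = 6345

6345


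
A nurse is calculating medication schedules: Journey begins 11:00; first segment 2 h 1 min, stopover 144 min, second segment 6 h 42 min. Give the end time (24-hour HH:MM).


Depart: 11:00
Leg 1: +121 min -> 13:01
Layover: +144 min -> 15:25
Leg 2: +402 min -> 22:07
Total travel: 667 minutes = 11h 7m
Arrival: 22:07

22:07


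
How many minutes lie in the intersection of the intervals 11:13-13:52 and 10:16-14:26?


Interval A: [673, 832] minutes from midnight
Interval B: [616, 866] minutes from midnight
Overlap start = max(673, 616) = 673
Overlap end = min(832, 866) = 832
Overlap = 832 - 673 = 159 minutes

159


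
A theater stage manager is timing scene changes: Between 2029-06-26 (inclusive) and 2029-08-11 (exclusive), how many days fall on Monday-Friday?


Start: 2029-06-26 (Tuesday)
End (exclusive): 2029-08-11 (Saturday)
Total calendar days: 46
Full weeks: 46 // 7 = 6 -> 30 weekdays
Remaining 4 days starting on Tuesday:
  Tue(w), Wed(w), Thu(w), Fri(w) -> 4 weekdays
Total business days: 30 + 4 = 34

34


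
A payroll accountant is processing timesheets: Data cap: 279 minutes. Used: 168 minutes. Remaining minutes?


Total budget: 279 minutes
Time used: 168 minutes
Remaining: 279 - 168 = 111 minutes
Percent used: 60.2%
Percent remaining: 39.8%

111


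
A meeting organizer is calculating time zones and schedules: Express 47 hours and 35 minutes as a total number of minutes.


Hours: 47
Extra minutes: 35
Minutes per hour: 60
Hours to minutes: 47 x 60 = 2820
Total: 2820 + 35 = 2855

2855
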